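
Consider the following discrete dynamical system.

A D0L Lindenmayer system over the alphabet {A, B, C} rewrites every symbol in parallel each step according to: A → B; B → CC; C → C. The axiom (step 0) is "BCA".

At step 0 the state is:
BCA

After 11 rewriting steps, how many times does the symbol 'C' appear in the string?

5

k=0  BCA
k=1  CCCB
k=2  CCCCC
k=3  CCCCC
k=4  CCCCC
k=5  CCCCC
k=6  CCCCC
k=7  CCCCC
k=8  CCCCC
k=9  CCCCC
k=10  CCCCC
k=11  CCCCC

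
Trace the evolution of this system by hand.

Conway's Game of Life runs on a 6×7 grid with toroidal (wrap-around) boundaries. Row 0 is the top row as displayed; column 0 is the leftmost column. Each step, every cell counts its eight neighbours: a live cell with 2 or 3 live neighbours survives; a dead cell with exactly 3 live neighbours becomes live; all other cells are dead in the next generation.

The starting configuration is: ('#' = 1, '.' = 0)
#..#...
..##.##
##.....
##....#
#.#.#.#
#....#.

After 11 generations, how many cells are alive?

k=0  #..#...
..##.##
##.....
##....#
#.#.#.#
#....#.
k=1  ####.#.
..###.#
.....#.
..#..#.
.......
#..###.
k=2  #......
#.....#
..#..##
.......
...#.##
#..#.#.
k=3  ##.....
##...#.
#....##
....#..
.....##
#....#.
k=4  .......
.....#.
##..##.
#...#..
....###
##...#.
k=5  ......#
....###
##..##.
##.#...
.#..#..
#...##.
k=6  #......
....#..
.###...
...#.##
.######
#...###
k=7  #...#..
.###...
..##.#.
......#
.##....
..#....
k=8  .......
.#.....
.#.##..
.#.#...
.##....
..##...
k=9  ..#....
..#....
##.##..
##.##..
.#.....
.###...
k=10  .......
..#....
#...#..
...##..
....#..
.#.#...
k=11  ..#....
.......
....#..
...###.
..#.#..
.......

7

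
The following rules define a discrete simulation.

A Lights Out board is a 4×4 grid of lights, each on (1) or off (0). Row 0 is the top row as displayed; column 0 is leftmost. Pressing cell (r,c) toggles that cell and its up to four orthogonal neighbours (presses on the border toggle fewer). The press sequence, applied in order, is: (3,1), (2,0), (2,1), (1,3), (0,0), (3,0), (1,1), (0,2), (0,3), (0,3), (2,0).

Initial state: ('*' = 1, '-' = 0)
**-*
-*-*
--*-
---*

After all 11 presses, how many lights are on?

t=0: **-*
-*-*
--*-
---*
t=1: **-*
-*-*
-**-
****
t=2: **-*
**-*
*-*-
-***
t=3: **-*
*--*
-*--
--**
t=4: **--
*-*-
-*-*
--**
t=5: ----
--*-
-*-*
--**
t=6: ----
--*-
**-*
****
t=7: -*--
**--
*--*
****
t=8: --**
***-
*--*
****
t=9: ----
****
*--*
****
t=10: --**
***-
*--*
****
t=11: --**
-**-
-*-*
-***

9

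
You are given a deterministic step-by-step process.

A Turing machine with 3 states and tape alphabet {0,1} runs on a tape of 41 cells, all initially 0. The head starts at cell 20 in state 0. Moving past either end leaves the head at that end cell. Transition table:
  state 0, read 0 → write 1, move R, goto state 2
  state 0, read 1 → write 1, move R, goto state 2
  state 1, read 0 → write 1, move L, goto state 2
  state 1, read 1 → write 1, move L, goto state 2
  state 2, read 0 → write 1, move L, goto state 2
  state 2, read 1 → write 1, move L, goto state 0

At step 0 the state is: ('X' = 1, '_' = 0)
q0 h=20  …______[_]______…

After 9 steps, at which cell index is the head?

19

0) q0 h=20  …______[_]______…
1) q2 h=21  …_____X[_]______…
2) q2 h=20  …______[X]X_____…
3) q0 h=19  …______[_]XX____…
4) q2 h=20  …_____X[X]X_____…
5) q0 h=19  …______[X]XX____…
6) q2 h=20  …_____X[X]X_____…
7) q0 h=19  …______[X]XX____…
8) q2 h=20  …_____X[X]X_____…
9) q0 h=19  …______[X]XX____…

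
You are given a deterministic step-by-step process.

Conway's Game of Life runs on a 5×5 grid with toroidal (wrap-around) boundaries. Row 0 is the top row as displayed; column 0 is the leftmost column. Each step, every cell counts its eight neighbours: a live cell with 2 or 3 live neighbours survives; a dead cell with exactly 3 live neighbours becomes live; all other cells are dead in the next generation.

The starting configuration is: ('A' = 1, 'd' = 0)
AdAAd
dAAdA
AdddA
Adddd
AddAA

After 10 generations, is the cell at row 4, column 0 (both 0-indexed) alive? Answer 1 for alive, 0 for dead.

[0] AdAAd
dAAdA
AdddA
Adddd
AddAA
[1] ddddd
ddAdd
dddAA
dAdAd
AdAAd
[2] dAAAd
dddAd
dddAA
AAddd
dAAAA
[3] AAddd
ddddd
AdAAA
dAddd
ddddA
[4] Adddd
ddAAd
AAAAA
dAAdd
dAddd
[5] dAAdd
ddddd
AdddA
ddddA
AAAdd
[6] AdAdd
AAddd
AdddA
dddAA
AdAAd
[7] AdAAd
ddddd
dAdAd
dAAdd
AdAdd
[8] ddAAA
dAdAA
dAddd
AddAd
AdddA
[9] dAAdd
dAddA
dAdAd
AAddd
AAAdd
[10] dddAd
dAdAd
dAddA
ddddA
ddddd

0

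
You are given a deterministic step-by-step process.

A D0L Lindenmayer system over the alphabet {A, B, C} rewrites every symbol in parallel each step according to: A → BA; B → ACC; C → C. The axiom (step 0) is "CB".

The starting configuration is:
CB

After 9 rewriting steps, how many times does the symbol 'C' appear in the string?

step 0: CB
step 1: CACC
step 2: CBACC
step 3: CACCBACC
step 4: CBACCACCBACC
step 5: CACCBACCBACCACCBACC
step 6: CBACCACCBACCACCBACCBACCACCBACC
step 7: CACCBACCBACCACCBACCBACCACCBACCACCBACCBACCACCBACC
step 8: CBACCACCBACCACCBACCBACCACCBACCACCBACCBACCACCBACCBACCACCBACCACCBACCBACCACCBACC
step 9: CACCBACCBACCACCBACCBACCACCBACCACCBACCBACCACCBACCBACCACCBAC…BACCACCBACCACCBACCBACCACCBACCBACCACCBACCACCBACCBACCACCBACC  (len 124)

69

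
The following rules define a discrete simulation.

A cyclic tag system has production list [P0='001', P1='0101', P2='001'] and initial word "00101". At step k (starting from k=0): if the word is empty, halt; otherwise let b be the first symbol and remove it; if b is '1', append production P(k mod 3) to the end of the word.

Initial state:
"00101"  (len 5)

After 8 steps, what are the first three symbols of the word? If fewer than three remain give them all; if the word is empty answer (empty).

t=0: "00101"  (len 5)
t=1: "0101"  (len 4)
t=2: "101"  (len 3)
t=3: "01001"  (len 5)
t=4: "1001"  (len 4)
t=5: "0010101"  (len 7)
t=6: "010101"  (len 6)
t=7: "10101"  (len 5)
t=8: "01010101"  (len 8)

010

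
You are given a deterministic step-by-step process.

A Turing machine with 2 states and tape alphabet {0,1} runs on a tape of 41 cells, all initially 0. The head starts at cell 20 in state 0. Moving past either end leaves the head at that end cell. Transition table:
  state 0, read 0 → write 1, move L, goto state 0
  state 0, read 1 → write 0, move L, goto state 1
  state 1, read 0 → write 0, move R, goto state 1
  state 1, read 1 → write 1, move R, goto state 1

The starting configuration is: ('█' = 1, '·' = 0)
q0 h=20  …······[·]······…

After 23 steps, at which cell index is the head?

1

0) q0 h=20  …······[·]······…
1) q0 h=19  …······[·]█·····…
2) q0 h=18  …······[·]██····…
3) q0 h=17  …······[·]███···…
4) q0 h=16  …······[·]████··…
5) q0 h=15  …······[·]█████·…
6) q0 h=14  …······[·]██████…
7) q0 h=13  …······[·]██████…
8) q0 h=12  …······[·]██████…
9) q0 h=11  …······[·]██████…
10) q0 h=10  …······[·]██████…
11) q0 h= 9  …······[·]██████…
12) q0 h= 8  …······[·]██████…
13) q0 h= 7  …······[·]██████…
14) q0 h= 6  |······[·]██████…
15) q0 h= 5  |·····[·]██████…
16) q0 h= 4  |····[·]██████…
17) q0 h= 3  |···[·]██████…
18) q0 h= 2  |··[·]██████…
19) q0 h= 1  |·[·]██████…
20) q0 h= 0  |[·]██████…
21) q0 h= 0  |[█]██████…
22) q1 h= 0  |[·]██████…
23) q1 h= 1  |·[█]██████…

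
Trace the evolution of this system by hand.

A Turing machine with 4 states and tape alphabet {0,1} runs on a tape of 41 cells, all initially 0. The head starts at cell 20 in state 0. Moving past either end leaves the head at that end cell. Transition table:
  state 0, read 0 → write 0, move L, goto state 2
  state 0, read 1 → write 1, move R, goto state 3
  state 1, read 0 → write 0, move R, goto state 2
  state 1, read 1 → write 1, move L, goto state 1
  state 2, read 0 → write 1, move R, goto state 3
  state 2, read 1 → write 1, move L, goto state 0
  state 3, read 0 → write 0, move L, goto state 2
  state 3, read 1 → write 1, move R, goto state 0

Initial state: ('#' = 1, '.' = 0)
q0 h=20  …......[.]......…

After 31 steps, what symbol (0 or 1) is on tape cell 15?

1

gen 0: q0 h=20  …......[.]......…
gen 1: q2 h=19  …......[.]......…
gen 2: q3 h=20  ….....#[.]......…
gen 3: q2 h=19  …......[#]......…
gen 4: q0 h=18  …......[.]#.....…
gen 5: q2 h=17  …......[.].#....…
gen 6: q3 h=18  ….....#[.]#.....…
gen 7: q2 h=17  …......[#].#....…
gen 8: q0 h=16  …......[.]#.#...…
gen 9: q2 h=15  …......[.].#.#..…
gen 10: q3 h=16  ….....#[.]#.#...…
gen 11: q2 h=15  …......[#].#.#..…
gen 12: q0 h=14  …......[.]#.#.#.…
gen 13: q2 h=13  …......[.].#.#.#…
gen 14: q3 h=14  ….....#[.]#.#.#.…
gen 15: q2 h=13  …......[#].#.#.#…
gen 16: q0 h=12  …......[.]#.#.#.…
gen 17: q2 h=11  …......[.].#.#.#…
gen 18: q3 h=12  ….....#[.]#.#.#.…
gen 19: q2 h=11  …......[#].#.#.#…
gen 20: q0 h=10  …......[.]#.#.#.…
gen 21: q2 h= 9  …......[.].#.#.#…
gen 22: q3 h=10  ….....#[.]#.#.#.…
gen 23: q2 h= 9  …......[#].#.#.#…
gen 24: q0 h= 8  …......[.]#.#.#.…
gen 25: q2 h= 7  …......[.].#.#.#…
gen 26: q3 h= 8  ….....#[.]#.#.#.…
gen 27: q2 h= 7  …......[#].#.#.#…
gen 28: q0 h= 6  |......[.]#.#.#.…
gen 29: q2 h= 5  |.....[.].#.#.#…
gen 30: q3 h= 6  |.....#[.]#.#.#.…
gen 31: q2 h= 5  |.....[#].#.#.#…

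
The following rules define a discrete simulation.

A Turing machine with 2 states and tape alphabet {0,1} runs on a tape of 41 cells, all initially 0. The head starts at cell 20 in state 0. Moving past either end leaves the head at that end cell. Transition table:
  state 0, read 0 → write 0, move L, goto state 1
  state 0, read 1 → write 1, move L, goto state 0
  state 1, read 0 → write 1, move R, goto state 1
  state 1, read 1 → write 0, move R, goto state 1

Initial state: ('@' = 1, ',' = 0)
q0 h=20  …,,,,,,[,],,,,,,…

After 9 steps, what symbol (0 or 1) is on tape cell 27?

0

t=0: q0 h=20  …,,,,,,[,],,,,,,…
t=1: q1 h=19  …,,,,,,[,],,,,,,…
t=2: q1 h=20  …,,,,,@[,],,,,,,…
t=3: q1 h=21  …,,,,@@[,],,,,,,…
t=4: q1 h=22  …,,,@@@[,],,,,,,…
t=5: q1 h=23  …,,@@@@[,],,,,,,…
t=6: q1 h=24  …,@@@@@[,],,,,,,…
t=7: q1 h=25  …@@@@@@[,],,,,,,…
t=8: q1 h=26  …@@@@@@[,],,,,,,…
t=9: q1 h=27  …@@@@@@[,],,,,,,…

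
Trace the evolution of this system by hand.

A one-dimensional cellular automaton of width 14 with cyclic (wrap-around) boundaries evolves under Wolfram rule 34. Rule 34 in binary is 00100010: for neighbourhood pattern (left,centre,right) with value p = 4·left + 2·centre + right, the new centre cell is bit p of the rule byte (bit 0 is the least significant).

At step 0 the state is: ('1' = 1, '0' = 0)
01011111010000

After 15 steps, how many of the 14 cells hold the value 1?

step 0: 01011111010000
step 1: 10100000100000
step 2: 01000001000001
step 3: 10000010000010
step 4: 00000100000101
step 5: 00001000001010
step 6: 00010000010100
step 7: 00100000101000
step 8: 01000001010000
step 9: 10000010100000
step 10: 00000101000001
step 11: 00001010000010
step 12: 00010100000100
step 13: 00101000001000
step 14: 01010000010000
step 15: 10100000100000

3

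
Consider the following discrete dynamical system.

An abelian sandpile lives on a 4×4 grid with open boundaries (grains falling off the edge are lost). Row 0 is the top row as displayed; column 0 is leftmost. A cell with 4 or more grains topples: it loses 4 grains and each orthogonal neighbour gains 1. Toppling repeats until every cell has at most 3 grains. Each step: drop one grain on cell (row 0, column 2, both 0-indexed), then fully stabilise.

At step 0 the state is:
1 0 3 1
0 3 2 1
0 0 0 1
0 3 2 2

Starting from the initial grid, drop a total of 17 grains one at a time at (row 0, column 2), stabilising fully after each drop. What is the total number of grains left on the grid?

24

k=0  1 0 3 1
0 3 2 1
0 0 0 1
0 3 2 2
k=1  1 1 0 2
0 3 3 1
0 0 0 1
0 3 2 2
k=2  1 1 1 2
0 3 3 1
0 0 0 1
0 3 2 2
k=3  1 1 2 2
0 3 3 1
0 0 0 1
0 3 2 2
k=4  1 1 3 2
0 3 3 1
0 0 0 1
0 3 2 2
k=5  1 3 1 3
1 0 1 2
0 1 1 1
0 3 2 2
k=6  1 3 2 3
1 0 1 2
0 1 1 1
0 3 2 2
k=7  1 3 3 3
1 0 1 2
0 1 1 1
0 3 2 2
k=8  2 0 2 0
1 1 2 3
0 1 1 1
0 3 2 2
k=9  2 0 3 0
1 1 2 3
0 1 1 1
0 3 2 2
k=10  2 1 0 1
1 1 3 3
0 1 1 1
0 3 2 2
k=11  2 1 1 1
1 1 3 3
0 1 1 1
0 3 2 2
k=12  2 1 2 1
1 1 3 3
0 1 1 1
0 3 2 2
k=13  2 1 3 1
1 1 3 3
0 1 1 1
0 3 2 2
k=14  2 2 1 3
1 2 1 0
0 1 2 2
0 3 2 2
k=15  2 2 2 3
1 2 1 0
0 1 2 2
0 3 2 2
k=16  2 2 3 3
1 2 1 0
0 1 2 2
0 3 2 2
k=17  2 3 1 0
1 2 2 1
0 1 2 2
0 3 2 2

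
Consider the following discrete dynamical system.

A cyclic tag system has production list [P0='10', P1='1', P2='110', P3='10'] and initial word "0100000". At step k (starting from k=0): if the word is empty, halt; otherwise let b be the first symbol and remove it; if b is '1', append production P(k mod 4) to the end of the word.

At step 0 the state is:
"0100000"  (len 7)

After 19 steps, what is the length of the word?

k=0  "0100000"  (len 7)
k=1  "100000"  (len 6)
k=2  "000001"  (len 6)
k=3  "00001"  (len 5)
k=4  "0001"  (len 4)
k=5  "001"  (len 3)
k=6  "01"  (len 2)
k=7  "1"  (len 1)
k=8  "10"  (len 2)
k=9  "010"  (len 3)
k=10  "10"  (len 2)
k=11  "0110"  (len 4)
k=12  "110"  (len 3)
k=13  "1010"  (len 4)
k=14  "0101"  (len 4)
k=15  "101"  (len 3)
k=16  "0110"  (len 4)
k=17  "110"  (len 3)
k=18  "101"  (len 3)
k=19  "01110"  (len 5)

5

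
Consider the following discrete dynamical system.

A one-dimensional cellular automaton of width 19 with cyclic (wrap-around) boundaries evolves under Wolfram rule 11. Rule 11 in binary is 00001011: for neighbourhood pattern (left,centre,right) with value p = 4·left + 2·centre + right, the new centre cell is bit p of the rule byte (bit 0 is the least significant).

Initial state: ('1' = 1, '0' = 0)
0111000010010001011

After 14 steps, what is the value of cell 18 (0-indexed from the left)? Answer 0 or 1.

1

gen 0: 0111000010010001011
gen 1: 0100011100100110010
gen 2: 1001110001001100100
gen 3: 0011000110011001001
gen 4: 0110011100110010010
gen 5: 1100110001100100100
gen 6: 1001100111001001001
gen 7: 0011001100010010011
gen 8: 0110011001100100110
gen 9: 1100110011001001100
gen 10: 1001100110010011001
gen 11: 0011001100100110011
gen 12: 0110011001001100110
gen 13: 1100110010011001100
gen 14: 1001100100110011001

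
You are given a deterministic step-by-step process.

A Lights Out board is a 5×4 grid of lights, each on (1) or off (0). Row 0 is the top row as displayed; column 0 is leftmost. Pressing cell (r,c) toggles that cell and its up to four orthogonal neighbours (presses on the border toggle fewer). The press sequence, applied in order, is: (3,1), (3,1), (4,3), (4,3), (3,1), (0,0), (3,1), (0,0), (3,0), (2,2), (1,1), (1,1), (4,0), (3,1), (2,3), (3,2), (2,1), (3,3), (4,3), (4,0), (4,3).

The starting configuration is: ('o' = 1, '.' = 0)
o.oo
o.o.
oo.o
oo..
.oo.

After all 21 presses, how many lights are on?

k=0  o.oo
o.o.
oo.o
oo..
.oo.
k=1  o.oo
o.o.
o..o
..o.
..o.
k=2  o.oo
o.o.
oo.o
oo..
.oo.
k=3  o.oo
o.o.
oo.o
oo.o
.o.o
k=4  o.oo
o.o.
oo.o
oo..
.oo.
k=5  o.oo
o.o.
o..o
..o.
..o.
k=6  .ooo
..o.
o..o
..o.
..o.
k=7  .ooo
..o.
oo.o
oo..
.oo.
k=8  o.oo
o.o.
oo.o
oo..
.oo.
k=9  o.oo
o.o.
.o.o
....
ooo.
k=10  o.oo
o...
..o.
..o.
ooo.
k=11  oooo
.oo.
.oo.
..o.
ooo.
k=12  o.oo
o...
..o.
..o.
ooo.
k=13  o.oo
o...
..o.
o.o.
..o.
k=14  o.oo
o...
.oo.
.o..
.oo.
k=15  o.oo
o..o
.o.o
.o.o
.oo.
k=16  o.oo
o..o
.ooo
..o.
.o..
k=17  o.oo
oo.o
o..o
.oo.
.o..
k=18  o.oo
oo.o
o...
.o.o
.o.o
k=19  o.oo
oo.o
o...
.o..
.oo.
k=20  o.oo
oo.o
o...
oo..
o.o.
k=21  o.oo
oo.o
o...
oo.o
o..o

12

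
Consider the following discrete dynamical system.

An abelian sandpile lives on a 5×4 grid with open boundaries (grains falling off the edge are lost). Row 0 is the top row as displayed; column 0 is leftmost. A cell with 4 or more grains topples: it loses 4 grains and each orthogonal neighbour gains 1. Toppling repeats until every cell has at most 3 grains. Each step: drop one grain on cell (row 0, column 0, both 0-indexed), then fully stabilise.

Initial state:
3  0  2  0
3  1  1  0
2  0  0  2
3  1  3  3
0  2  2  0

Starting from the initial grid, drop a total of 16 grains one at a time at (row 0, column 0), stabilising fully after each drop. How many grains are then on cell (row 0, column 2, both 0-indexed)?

k=0  3  0  2  0
3  1  1  0
2  0  0  2
3  1  3  3
0  2  2  0
k=1  1  1  2  0
0  2  1  0
3  0  0  2
3  1  3  3
0  2  2  0
k=2  2  1  2  0
0  2  1  0
3  0  0  2
3  1  3  3
0  2  2  0
k=3  3  1  2  0
0  2  1  0
3  0  0  2
3  1  3  3
0  2  2  0
k=4  0  2  2  0
1  2  1  0
3  0  0  2
3  1  3  3
0  2  2  0
k=5  1  2  2  0
1  2  1  0
3  0  0  2
3  1  3  3
0  2  2  0
k=6  2  2  2  0
1  2  1  0
3  0  0  2
3  1  3  3
0  2  2  0
k=7  3  2  2  0
1  2  1  0
3  0  0  2
3  1  3  3
0  2  2  0
k=8  0  3  2  0
2  2  1  0
3  0  0  2
3  1  3  3
0  2  2  0
k=9  1  3  2  0
2  2  1  0
3  0  0  2
3  1  3  3
0  2  2  0
k=10  2  3  2  0
2  2  1  0
3  0  0  2
3  1  3  3
0  2  2  0
k=11  3  3  2  0
2  2  1  0
3  0  0  2
3  1  3  3
0  2  2  0
k=12  1  0  3  0
3  3  1  0
3  0  0  2
3  1  3  3
0  2  2  0
k=13  2  0  3  0
3  3  1  0
3  0  0  2
3  1  3  3
0  2  2  0
k=14  3  0  3  0
3  3  1  0
3  0  0  2
3  1  3  3
0  2  2  0
k=15  1  2  3  0
2  0  2  0
1  2  0  2
0  2  3  3
1  2  2  0
k=16  2  2  3  0
2  0  2  0
1  2  0  2
0  2  3  3
1  2  2  0

3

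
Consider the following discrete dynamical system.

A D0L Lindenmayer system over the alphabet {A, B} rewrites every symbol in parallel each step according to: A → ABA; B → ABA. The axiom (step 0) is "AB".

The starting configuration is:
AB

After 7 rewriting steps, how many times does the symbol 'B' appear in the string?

1458

[0] AB
[1] ABAABA
[2] ABAABAABAABAABAABA
[3] ABAABAABAABAABAABAABAABAABAABAABAABAABAABAABAABAABAABA
[4] ABAABAABAABAABAABAABAABAABAABAABAABAABAABAABAABAABAABAABAA…AABAABAABAABAABAABAABAABAABAABAABAABAABAABAABAABAABAABAABA  (len 162)
[5] ABAABAABAABAABAABAABAABAABAABAABAABAABAABAABAABAABAABAABAA…AABAABAABAABAABAABAABAABAABAABAABAABAABAABAABAABAABAABAABA  (len 486)
[6] ABAABAABAABAABAABAABAABAABAABAABAABAABAABAABAABAABAABAABAA…AABAABAABAABAABAABAABAABAABAABAABAABAABAABAABAABAABAABAABA  (len 1458)
[7] ABAABAABAABAABAABAABAABAABAABAABAABAABAABAABAABAABAABAABAA…AABAABAABAABAABAABAABAABAABAABAABAABAABAABAABAABAABAABAABA  (len 4374)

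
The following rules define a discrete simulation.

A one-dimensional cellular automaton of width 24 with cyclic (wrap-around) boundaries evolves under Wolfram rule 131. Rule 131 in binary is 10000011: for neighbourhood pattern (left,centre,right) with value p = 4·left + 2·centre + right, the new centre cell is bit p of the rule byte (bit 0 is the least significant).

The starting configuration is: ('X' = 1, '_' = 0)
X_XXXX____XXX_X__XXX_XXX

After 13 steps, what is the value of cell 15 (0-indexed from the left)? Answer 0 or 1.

0

0) X_XXXX____XXX_X__XXX_XXX
1) ___XX__XXX_X____X_X___XX
2) _XX___X_X____XXX____XX__
3) X___XX____XXX_X__XXX___X
4) __XX___XXX_X____X_X__XX_
5) XX___XX_X____XXX____X___
6) ___XX_____XXX_X__XXX__XX
7) _XX___XXXX_X____X_X__X__
8) X___XX_XX____XXX____X__X
9) __XX______XXX_X__XXX__X_
10) XX___XXXXX_X____X_X__X__
11) ___XX_XXX____XXX____X__X
12) _XX____X__XXX_X__XXX__X_
13) X___XXX__X_X____X_X__X__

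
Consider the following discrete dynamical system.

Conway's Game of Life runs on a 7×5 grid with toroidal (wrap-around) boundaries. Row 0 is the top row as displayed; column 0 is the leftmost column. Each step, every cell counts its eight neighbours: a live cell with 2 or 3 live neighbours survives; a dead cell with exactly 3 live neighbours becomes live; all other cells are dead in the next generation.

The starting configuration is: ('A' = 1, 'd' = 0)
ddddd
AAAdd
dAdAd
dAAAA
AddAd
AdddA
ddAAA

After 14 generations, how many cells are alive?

gen 0: ddddd
AAAdd
dAdAd
dAAAA
AddAd
AdddA
ddAAA
gen 1: AdddA
AAAdd
ddddd
dAddd
ddddd
AAAdd
AddAA
gen 2: ddAdd
AAddA
AdAdd
ddddd
AdAdd
AAAAd
ddAAd
gen 3: AdAdA
AdAAA
AdddA
ddddd
AdAAA
Adddd
ddddA
gen 4: ddAdd
ddAdd
AAddd
dAddd
AAdAA
AAddd
dAdAA
gen 5: dAAdd
ddAdd
AAAdd
ddddd
ddddA
ddddd
dAdAA
gen 6: AAddd
AddAd
dAAdd
AAddd
ddddd
AddAA
AAdAd
gen 7: ddddd
AdddA
ddAdA
AAAdd
dAddd
AAAAd
dddAd
gen 8: ddddA
AddAA
ddAdA
AdAAd
dddAA
AAdAA
dAdAA
gen 9: ddAdd
Adddd
ddAdd
AAAdd
ddddd
dAddd
dAddd
gen 10: dAddd
dAddd
AdAdd
dAAdd
AdAdd
ddddd
dAAdd
gen 11: AAddd
AAAdd
AdAdd
AdAAd
ddAdd
ddAdd
dAAdd
gen 12: ddddd
ddAdA
Adddd
ddAAA
ddAdd
ddAAd
AdAdd
gen 13: dAdAd
ddddd
AAAdd
dAAAA
dAddA
ddAAd
dAAAd
gen 14: dAdAd
Adddd
AdddA
ddddA
dAddA
AdddA
dAddA

12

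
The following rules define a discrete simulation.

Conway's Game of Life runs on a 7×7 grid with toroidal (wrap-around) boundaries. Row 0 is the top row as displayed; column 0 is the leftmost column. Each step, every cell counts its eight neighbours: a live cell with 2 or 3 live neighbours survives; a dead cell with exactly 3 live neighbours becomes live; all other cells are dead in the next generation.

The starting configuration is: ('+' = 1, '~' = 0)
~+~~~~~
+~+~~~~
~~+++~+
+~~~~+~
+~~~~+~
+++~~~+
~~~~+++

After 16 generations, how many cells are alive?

k=0  ~+~~~~~
+~+~~~~
~~+++~+
+~~~~+~
+~~~~+~
+++~~~+
~~~~+++
k=1  ++~~~++
+~+~~~~
+~+++++
++~+~+~
~~~~~+~
~+~~+~~
~~+~~++
k=2  ~~+~~+~
~~+~~~~
~~~~~+~
++~+~~~
+++~~++
~~~~+~+
~~+~+~~
k=3  ~++~~~~
~~~~~~~
~++~~~~
~~~~++~
~~++++~
~~+~+~+
~~~~+~~
k=4  ~~~~~~~
~~~~~~~
~~~~~~~
~+~~~+~
~~+~~~+
~~+~~~~
~++~~+~
k=5  ~~~~~~~
~~~~~~~
~~~~~~~
~~~~~~~
~++~~~~
~~++~~~
~++~~~~
k=6  ~~~~~~~
~~~~~~~
~~~~~~~
~~~~~~~
~+++~~~
~~~+~~~
~+++~~~
k=7  ~~+~~~~
~~~~~~~
~~~~~~~
~~+~~~~
~~++~~~
~~~~+~~
~~++~~~
k=8  ~~++~~~
~~~~~~~
~~~~~~~
~~++~~~
~~++~~~
~~~~+~~
~~++~~~
k=9  ~~++~~~
~~~~~~~
~~~~~~~
~~++~~~
~~+~+~~
~~~~+~~
~~+~+~~
k=10  ~~++~~~
~~~~~~~
~~~~~~~
~~++~~~
~~+~+~~
~~~~++~
~~+~+~~
k=11  ~~++~~~
~~~~~~~
~~~~~~~
~~++~~~
~~+~++~
~~~~++~
~~+~++~
k=12  ~~+++~~
~~~~~~~
~~~~~~~
~~+++~~
~~+~~+~
~~~~~~+
~~+~~+~
k=13  ~~+++~~
~~~+~~~
~~~+~~~
~~+++~~
~~+~++~
~~~~~++
~~+~++~
k=14  ~~+~~+~
~~~~~~~
~~~~~~~
~~+~~+~
~~+~~~+
~~~~~~+
~~+~~~+
k=15  ~~~~~~~
~~~~~~~
~~~~~~~
~~~~~~~
~~~~~++
+~~~~++
~~~~~++
k=16  ~~~~~~~
~~~~~~~
~~~~~~~
~~~~~~~
+~~~~+~
+~~~+~~
+~~~~+~

6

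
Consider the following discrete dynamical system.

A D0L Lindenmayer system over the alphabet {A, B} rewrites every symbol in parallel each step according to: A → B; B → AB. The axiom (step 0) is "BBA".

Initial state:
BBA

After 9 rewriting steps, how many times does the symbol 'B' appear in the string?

gen 0: BBA
gen 1: ABABB
gen 2: BABBABAB
gen 3: ABBABABBABBAB
gen 4: BABABBABBABABBABABBAB
gen 5: ABBABBABABBABABBABBABABBABBABABBAB
gen 6: BABABBABABBABBABABBABBABABBABABBABBABABBABABBABBABABBAB
gen 7: ABBABBABABBABBABABBABABBABBABABBABABBABBABABBABBABABBABABBABBABABBABBABABBABABBABBABABBAB
gen 8: BABABBABABBABBABABBABABBABBABABBABBABABBABABBABBABABBABBAB…BABBABABBABABBABBABABBABABBABBABABBABBABABBABABBABBABABBAB  (len 144)
gen 9: ABBABBABABBABBABABBABABBABBABABBABBABABBABABBABBABABBABABB…BABBABABBABABBABBABABBABABBABBABABBABBABABBABABBABBABABBAB  (len 233)

144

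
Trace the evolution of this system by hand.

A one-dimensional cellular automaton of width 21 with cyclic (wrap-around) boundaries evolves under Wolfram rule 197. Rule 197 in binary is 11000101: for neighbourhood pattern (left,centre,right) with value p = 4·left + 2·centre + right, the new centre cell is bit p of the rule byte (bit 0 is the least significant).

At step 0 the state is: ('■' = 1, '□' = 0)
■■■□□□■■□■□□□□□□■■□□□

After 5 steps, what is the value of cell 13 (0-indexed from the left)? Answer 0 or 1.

step 0: ■■■□□□■■□■□□□□□□■■□□□
step 1: □■■□■□□■□■□■■■■□□■□■□
step 2: □□■□■□□■□■□□■■■□□■□■□
step 3: ■□■□■□□■□■□□□■■□□■□■□
step 4: ■□■□■□□■□■□■□□■□□■□■□
step 5: ■□■□■□□■□■□■□□■□□■□■□

0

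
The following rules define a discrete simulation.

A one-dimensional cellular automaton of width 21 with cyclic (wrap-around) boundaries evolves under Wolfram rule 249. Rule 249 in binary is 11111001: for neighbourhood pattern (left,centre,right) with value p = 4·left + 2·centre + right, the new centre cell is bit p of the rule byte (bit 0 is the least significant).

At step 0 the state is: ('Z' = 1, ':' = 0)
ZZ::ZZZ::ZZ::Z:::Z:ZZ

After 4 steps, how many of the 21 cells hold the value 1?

21

[0] ZZ::ZZZ::ZZ::Z:::Z:ZZ
[1] ZZZ:ZZZZ:ZZZ::ZZ::ZZZ
[2] ZZZZZZZZZZZZZ:ZZZ:ZZZ
[3] ZZZZZZZZZZZZZZZZZZZZZ
[4] ZZZZZZZZZZZZZZZZZZZZZ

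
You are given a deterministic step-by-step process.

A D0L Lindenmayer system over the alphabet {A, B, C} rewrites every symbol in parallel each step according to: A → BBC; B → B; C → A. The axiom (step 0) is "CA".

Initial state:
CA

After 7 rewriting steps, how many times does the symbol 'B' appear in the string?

14

gen 0: CA
gen 1: ABBC
gen 2: BBCBBA
gen 3: BBABBBBC
gen 4: BBBBCBBBBA
gen 5: BBBBABBBBBBC
gen 6: BBBBBBCBBBBBBA
gen 7: BBBBBBABBBBBBBBC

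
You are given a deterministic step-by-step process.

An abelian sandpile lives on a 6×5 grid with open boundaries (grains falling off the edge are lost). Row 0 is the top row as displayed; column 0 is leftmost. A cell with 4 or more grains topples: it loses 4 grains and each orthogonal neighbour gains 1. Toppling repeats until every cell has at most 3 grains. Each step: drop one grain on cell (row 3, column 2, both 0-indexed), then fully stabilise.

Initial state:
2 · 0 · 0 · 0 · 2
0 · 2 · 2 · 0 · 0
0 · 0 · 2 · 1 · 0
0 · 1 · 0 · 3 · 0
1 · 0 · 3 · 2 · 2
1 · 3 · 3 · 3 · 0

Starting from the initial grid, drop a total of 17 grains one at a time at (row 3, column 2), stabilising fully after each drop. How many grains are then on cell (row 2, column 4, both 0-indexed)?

0) 2 · 0 · 0 · 0 · 2
0 · 2 · 2 · 0 · 0
0 · 0 · 2 · 1 · 0
0 · 1 · 0 · 3 · 0
1 · 0 · 3 · 2 · 2
1 · 3 · 3 · 3 · 0
1) 2 · 0 · 0 · 0 · 2
0 · 2 · 2 · 0 · 0
0 · 0 · 2 · 1 · 0
0 · 1 · 1 · 3 · 0
1 · 0 · 3 · 2 · 2
1 · 3 · 3 · 3 · 0
2) 2 · 0 · 0 · 0 · 2
0 · 2 · 2 · 0 · 0
0 · 0 · 2 · 1 · 0
0 · 1 · 2 · 3 · 0
1 · 0 · 3 · 2 · 2
1 · 3 · 3 · 3 · 0
3) 2 · 0 · 0 · 0 · 2
0 · 2 · 2 · 0 · 0
0 · 0 · 2 · 1 · 0
0 · 1 · 3 · 3 · 0
1 · 0 · 3 · 2 · 2
1 · 3 · 3 · 3 · 0
4) 2 · 0 · 0 · 0 · 2
0 · 2 · 2 · 0 · 0
0 · 0 · 3 · 2 · 0
0 · 2 · 2 · 1 · 1
1 · 2 · 2 · 1 · 3
2 · 0 · 2 · 1 · 1
5) 2 · 0 · 0 · 0 · 2
0 · 2 · 2 · 0 · 0
0 · 0 · 3 · 2 · 0
0 · 2 · 3 · 1 · 1
1 · 2 · 2 · 1 · 3
2 · 0 · 2 · 1 · 1
6) 2 · 0 · 0 · 0 · 2
0 · 2 · 3 · 0 · 0
0 · 1 · 0 · 3 · 0
0 · 3 · 1 · 2 · 1
1 · 2 · 3 · 1 · 3
2 · 0 · 2 · 1 · 1
7) 2 · 0 · 0 · 0 · 2
0 · 2 · 3 · 0 · 0
0 · 1 · 0 · 3 · 0
0 · 3 · 2 · 2 · 1
1 · 2 · 3 · 1 · 3
2 · 0 · 2 · 1 · 1
8) 2 · 0 · 0 · 0 · 2
0 · 2 · 3 · 0 · 0
0 · 1 · 0 · 3 · 0
0 · 3 · 3 · 2 · 1
1 · 2 · 3 · 1 · 3
2 · 0 · 2 · 1 · 1
9) 2 · 0 · 0 · 0 · 2
0 · 2 · 3 · 0 · 0
0 · 2 · 1 · 3 · 0
1 · 1 · 2 · 3 · 1
2 · 0 · 1 · 2 · 3
2 · 1 · 3 · 1 · 1
10) 2 · 0 · 0 · 0 · 2
0 · 2 · 3 · 0 · 0
0 · 2 · 1 · 3 · 0
1 · 1 · 3 · 3 · 1
2 · 0 · 1 · 2 · 3
2 · 1 · 3 · 1 · 1
11) 2 · 0 · 0 · 0 · 2
0 · 2 · 3 · 1 · 0
0 · 2 · 3 · 0 · 1
1 · 2 · 1 · 1 · 2
2 · 0 · 2 · 3 · 3
2 · 1 · 3 · 1 · 1
12) 2 · 0 · 0 · 0 · 2
0 · 2 · 3 · 1 · 0
0 · 2 · 3 · 0 · 1
1 · 2 · 2 · 1 · 2
2 · 0 · 2 · 3 · 3
2 · 1 · 3 · 1 · 1
13) 2 · 0 · 0 · 0 · 2
0 · 2 · 3 · 1 · 0
0 · 2 · 3 · 0 · 1
1 · 2 · 3 · 1 · 2
2 · 0 · 2 · 3 · 3
2 · 1 · 3 · 1 · 1
14) 2 · 0 · 1 · 0 · 2
0 · 3 · 0 · 2 · 0
0 · 3 · 1 · 1 · 1
1 · 3 · 1 · 2 · 2
2 · 0 · 3 · 3 · 3
2 · 1 · 3 · 1 · 1
15) 2 · 0 · 1 · 0 · 2
0 · 3 · 0 · 2 · 0
0 · 3 · 1 · 1 · 1
1 · 3 · 2 · 2 · 2
2 · 0 · 3 · 3 · 3
2 · 1 · 3 · 1 · 1
16) 2 · 0 · 1 · 0 · 2
0 · 3 · 0 · 2 · 0
0 · 3 · 1 · 1 · 1
1 · 3 · 3 · 2 · 2
2 · 0 · 3 · 3 · 3
2 · 1 · 3 · 1 · 1
17) 2 · 1 · 1 · 0 · 2
1 · 0 · 1 · 2 · 0
1 · 1 · 3 · 2 · 2
2 · 1 · 3 · 1 · 0
2 · 2 · 2 · 2 · 1
2 · 2 · 0 · 3 · 2

2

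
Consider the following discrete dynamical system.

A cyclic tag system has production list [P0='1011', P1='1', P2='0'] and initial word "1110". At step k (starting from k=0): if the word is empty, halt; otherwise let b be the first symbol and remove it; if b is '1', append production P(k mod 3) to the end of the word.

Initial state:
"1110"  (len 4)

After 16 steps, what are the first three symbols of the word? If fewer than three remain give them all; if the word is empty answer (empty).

010

step 0: "1110"  (len 4)
step 1: "1101011"  (len 7)
step 2: "1010111"  (len 7)
step 3: "0101110"  (len 7)
step 4: "101110"  (len 6)
step 5: "011101"  (len 6)
step 6: "11101"  (len 5)
step 7: "11011011"  (len 8)
step 8: "10110111"  (len 8)
step 9: "01101110"  (len 8)
step 10: "1101110"  (len 7)
step 11: "1011101"  (len 7)
step 12: "0111010"  (len 7)
step 13: "111010"  (len 6)
step 14: "110101"  (len 6)
step 15: "101010"  (len 6)
step 16: "010101011"  (len 9)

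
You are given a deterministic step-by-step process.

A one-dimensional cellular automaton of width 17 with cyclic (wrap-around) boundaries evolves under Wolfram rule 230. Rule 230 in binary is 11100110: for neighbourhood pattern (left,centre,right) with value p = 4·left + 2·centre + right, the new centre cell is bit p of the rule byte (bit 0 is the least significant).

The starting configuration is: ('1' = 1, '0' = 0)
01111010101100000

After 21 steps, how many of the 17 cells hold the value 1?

gen 0: 01111010101100000
gen 1: 10111111110100000
gen 2: 11011111111100001
gen 3: 11101111111100010
gen 4: 01110111111100111
gen 5: 10111011111101011
gen 6: 11011101111111101
gen 7: 11101110111111110
gen 8: 01110111011111111
gen 9: 10111011101111111
gen 10: 11011101110111111
gen 11: 11101110111011111
gen 12: 11110111011101111
gen 13: 11111011101110111
gen 14: 11111101110111011
gen 15: 11111110111011101
gen 16: 11111111011101110
gen 17: 01111111101110111
gen 18: 10111111110111011
gen 19: 11011111111011101
gen 20: 11101111111101110
gen 21: 01110111111110111

14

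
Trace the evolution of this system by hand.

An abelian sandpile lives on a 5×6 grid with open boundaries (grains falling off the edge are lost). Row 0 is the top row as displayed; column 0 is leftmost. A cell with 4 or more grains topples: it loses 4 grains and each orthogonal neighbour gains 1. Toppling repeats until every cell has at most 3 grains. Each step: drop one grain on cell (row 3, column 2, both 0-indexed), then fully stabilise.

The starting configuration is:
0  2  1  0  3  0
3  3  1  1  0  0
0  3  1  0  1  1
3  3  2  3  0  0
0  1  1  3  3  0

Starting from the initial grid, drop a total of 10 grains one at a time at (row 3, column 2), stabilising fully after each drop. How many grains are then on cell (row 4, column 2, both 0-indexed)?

0) 0  2  1  0  3  0
3  3  1  1  0  0
0  3  1  0  1  1
3  3  2  3  0  0
0  1  1  3  3  0
1) 0  2  1  0  3  0
3  3  1  1  0  0
0  3  1  0  1  1
3  3  3  3  0  0
0  1  1  3  3  0
2) 1  3  1  0  3  0
0  1  2  1  0  0
3  1  3  1  1  1
0  2  2  1  2  0
1  2  3  1  0  1
3) 1  3  1  0  3  0
0  1  2  1  0  0
3  1  3  1  1  1
0  2  3  1  2  0
1  2  3  1  0  1
4) 1  3  1  0  3  0
0  1  3  1  0  0
3  2  0  2  1  1
0  3  2  2  2  0
1  3  0  2  0  1
5) 1  3  1  0  3  0
0  1  3  1  0  0
3  2  0  2  1  1
0  3  3  2  2  0
1  3  0  2  0  1
6) 1  3  1  0  3  0
0  1  3  1  0  0
3  3  1  2  1  1
1  1  1  3  2  0
2  0  2  2  0  1
7) 1  3  1  0  3  0
0  1  3  1  0  0
3  3  1  2  1  1
1  1  2  3  2  0
2  0  2  2  0  1
8) 1  3  1  0  3  0
0  1  3  1  0  0
3  3  1  2  1  1
1  1  3  3  2  0
2  0  2  2  0  1
9) 1  3  1  0  3  0
0  1  3  1  0  0
3  3  2  3  1  1
1  2  1  0  3  0
2  0  3  3  0  1
10) 1  3  1  0  3  0
0  1  3  1  0  0
3  3  2  3  1  1
1  2  2  0  3  0
2  0  3  3  0  1

3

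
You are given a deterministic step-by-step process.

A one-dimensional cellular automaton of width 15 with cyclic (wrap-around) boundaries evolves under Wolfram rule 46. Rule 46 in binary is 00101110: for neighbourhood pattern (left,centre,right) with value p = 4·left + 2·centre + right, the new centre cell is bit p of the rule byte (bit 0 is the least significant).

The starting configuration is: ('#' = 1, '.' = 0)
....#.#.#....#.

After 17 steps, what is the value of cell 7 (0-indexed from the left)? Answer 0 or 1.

[0] ....#.#.#....#.
[1] ...######...##.
[2] ..##.......##..
[3] .##.......##...
[4] ##.......##....
[5] #.......##....#
[6] .......##....##
[7] ......##....##.
[8] .....##....##..
[9] ....##....##...
[10] ...##....##....
[11] ..##....##.....
[12] .##....##......
[13] ##....##.......
[14] #....##.......#
[15] ....##.......##
[16] ...##.......##.
[17] ..##.......##..

0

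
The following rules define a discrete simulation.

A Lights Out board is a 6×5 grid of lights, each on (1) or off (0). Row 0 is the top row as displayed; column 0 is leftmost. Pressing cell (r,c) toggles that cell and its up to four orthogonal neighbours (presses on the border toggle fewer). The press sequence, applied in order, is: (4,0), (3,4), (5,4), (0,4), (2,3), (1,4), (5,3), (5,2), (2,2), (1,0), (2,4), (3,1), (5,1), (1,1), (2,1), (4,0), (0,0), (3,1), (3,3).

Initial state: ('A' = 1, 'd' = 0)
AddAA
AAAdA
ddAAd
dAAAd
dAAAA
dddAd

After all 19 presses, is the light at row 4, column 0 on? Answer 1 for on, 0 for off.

0

[0] AddAA
AAAdA
ddAAd
dAAAd
dAAAA
dddAd
[1] AddAA
AAAdA
ddAAd
AAAAd
AdAAA
AddAd
[2] AddAA
AAAdA
ddAAA
AAAdA
AdAAd
AddAd
[3] AddAA
AAAdA
ddAAA
AAAdA
AdAAA
AdddA
[4] Adddd
AAAdd
ddAAA
AAAdA
AdAAA
AdddA
[5] Adddd
AAAAd
ddddd
AAAAA
AdAAA
AdddA
[6] AdddA
AAAdA
ddddA
AAAAA
AdAAA
AdddA
[7] AdddA
AAAdA
ddddA
AAAAA
AdAdA
AdAAd
[8] AdddA
AAAdA
ddddA
AAAAA
AdddA
AAddd
[9] AdddA
AAddA
dAAAA
AAdAA
AdddA
AAddd
[10] ddddA
ddddA
AAAAA
AAdAA
AdddA
AAddd
[11] ddddA
ddddd
AAAdd
AAdAd
AdddA
AAddd
[12] ddddA
ddddd
AdAdd
ddAAd
AAddA
AAddd
[13] ddddA
ddddd
AdAdd
ddAAd
AdddA
ddAdd
[14] dAddA
AAAdd
AAAdd
ddAAd
AdddA
ddAdd
[15] dAddA
AdAdd
ddddd
dAAAd
AdddA
ddAdd
[16] dAddA
AdAdd
ddddd
AAAAd
dAddA
AdAdd
[17] AdddA
ddAdd
ddddd
AAAAd
dAddA
AdAdd
[18] AdddA
ddAdd
dAddd
dddAd
ddddA
AdAdd
[19] AdddA
ddAdd
dAdAd
ddAdA
dddAA
AdAdd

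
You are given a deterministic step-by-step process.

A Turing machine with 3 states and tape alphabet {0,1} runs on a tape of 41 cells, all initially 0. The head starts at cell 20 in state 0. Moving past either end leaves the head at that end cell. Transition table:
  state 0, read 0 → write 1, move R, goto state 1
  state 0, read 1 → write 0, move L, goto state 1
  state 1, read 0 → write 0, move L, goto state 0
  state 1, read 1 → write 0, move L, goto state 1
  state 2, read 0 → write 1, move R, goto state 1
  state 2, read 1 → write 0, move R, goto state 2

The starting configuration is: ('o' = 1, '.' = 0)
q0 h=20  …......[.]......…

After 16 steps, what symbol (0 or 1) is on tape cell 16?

0

[0] q0 h=20  …......[.]......…
[1] q1 h=21  ….....o[.]......…
[2] q0 h=20  …......[o]......…
[3] q1 h=19  …......[.]......…
[4] q0 h=18  …......[.]......…
[5] q1 h=19  ….....o[.]......…
[6] q0 h=18  …......[o]......…
[7] q1 h=17  …......[.]......…
[8] q0 h=16  …......[.]......…
[9] q1 h=17  ….....o[.]......…
[10] q0 h=16  …......[o]......…
[11] q1 h=15  …......[.]......…
[12] q0 h=14  …......[.]......…
[13] q1 h=15  ….....o[.]......…
[14] q0 h=14  …......[o]......…
[15] q1 h=13  …......[.]......…
[16] q0 h=12  …......[.]......…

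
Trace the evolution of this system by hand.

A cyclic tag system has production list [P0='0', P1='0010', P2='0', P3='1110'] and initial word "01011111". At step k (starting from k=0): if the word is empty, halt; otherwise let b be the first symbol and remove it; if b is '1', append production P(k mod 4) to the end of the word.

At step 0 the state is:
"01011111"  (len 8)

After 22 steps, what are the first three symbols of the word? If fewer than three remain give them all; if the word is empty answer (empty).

[0] "01011111"  (len 8)
[1] "1011111"  (len 7)
[2] "0111110010"  (len 10)
[3] "111110010"  (len 9)
[4] "111100101110"  (len 12)
[5] "111001011100"  (len 12)
[6] "110010111000010"  (len 15)
[7] "100101110000100"  (len 15)
[8] "001011100001001110"  (len 18)
[9] "01011100001001110"  (len 17)
[10] "1011100001001110"  (len 16)
[11] "0111000010011100"  (len 16)
[12] "111000010011100"  (len 15)
[13] "110000100111000"  (len 15)
[14] "100001001110000010"  (len 18)
[15] "000010011100000100"  (len 18)
[16] "00010011100000100"  (len 17)
[17] "0010011100000100"  (len 16)
[18] "010011100000100"  (len 15)
[19] "10011100000100"  (len 14)
[20] "00111000001001110"  (len 17)
[21] "0111000001001110"  (len 16)
[22] "111000001001110"  (len 15)

111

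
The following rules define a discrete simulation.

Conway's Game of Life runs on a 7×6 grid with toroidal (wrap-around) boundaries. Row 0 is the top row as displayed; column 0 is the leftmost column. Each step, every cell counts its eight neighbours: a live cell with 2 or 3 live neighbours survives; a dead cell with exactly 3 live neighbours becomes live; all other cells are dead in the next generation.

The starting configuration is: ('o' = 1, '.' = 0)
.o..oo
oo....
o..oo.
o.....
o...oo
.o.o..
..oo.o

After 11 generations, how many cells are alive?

2

t=0: .o..oo
oo....
o..oo.
o.....
o...oo
.o.o..
..oo.o
t=1: .o.ooo
.ooo..
o.....
oo.o..
oo..oo
.o.o..
.o.o.o
t=2: .o...o
.o.o.o
o..o..
..o.o.
...ooo
.o.o..
.o.o.o
t=3: .o...o
.o...o
oo.o.o
..o...
.....o
...o.o
.o....
t=4: .oo...
.o...o
.o..oo
.oo.oo
....o.
o...o.
..o.o.
t=5: oooo..
.o..oo
.o.o..
.oo...
oo..o.
....o.
..o..o
t=6: ...o..
....oo
.o.oo.
...o..
oooo.o
oo.oo.
o.o.oo
t=7: o..o..
..o..o
..oo.o
.....o
.....o
......
o.o...
t=8: o.oo.o
ooo..o
o.oo.o
o....o
......
......
.o....
t=9: ...ooo
......
..oo..
oo..oo
......
......
ooo...
t=10: oooooo
..o...
oooooo
oooooo
o....o
.o....
oooooo
t=11: ......
......
......
......
...o..
...o..
......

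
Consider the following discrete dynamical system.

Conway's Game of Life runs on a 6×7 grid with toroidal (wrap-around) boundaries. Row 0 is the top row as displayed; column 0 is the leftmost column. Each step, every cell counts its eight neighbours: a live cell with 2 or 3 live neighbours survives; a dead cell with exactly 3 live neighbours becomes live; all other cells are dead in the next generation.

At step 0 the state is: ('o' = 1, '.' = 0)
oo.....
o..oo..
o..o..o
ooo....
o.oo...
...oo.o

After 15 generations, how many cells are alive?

k=0  oo.....
o..oo..
o..o..o
ooo....
o.oo...
...oo.o
k=1  ooo..oo
..ooo..
...oo.o
.......
o...o.o
...oo.o
k=2  oo....o
.......
..o.oo.
o..oo.o
o..oo.o
..ooo..
k=3  oooo...
oo...oo
....ooo
ooo....
oo....o
..o.o..
k=4  ...ooo.
...o...
..o.o..
..o....
...o..o
......o
k=5  ...ooo.
..o..o.
..o....
..o....
.......
...o..o
k=6  ..oo.oo
..o..o.
.ooo...
.......
.......
...o.o.
k=7  ..oo.oo
.....oo
.ooo...
..o....
.......
..oo.oo
k=8  o.oo...
oo...oo
.ooo...
.ooo...
..oo...
..oo.oo
k=9  ...o...
....o.o
...oo.o
....o..
.......
......o
k=10  .....o.
....o..
...oo..
...ooo.
.......
.......
k=11  .......
...ooo.
.......
...o.o.
....o..
.......
k=12  ....o..
....o..
...o.o.
....o..
....o..
.......
k=13  .......
...ooo.
...o.o.
...ooo.
.......
.......
k=14  ....o..
...o.o.
..o...o
...o.o.
....o..
.......
k=15  ....o..
...ooo.
..oo.oo
...ooo.
....o..
.......

12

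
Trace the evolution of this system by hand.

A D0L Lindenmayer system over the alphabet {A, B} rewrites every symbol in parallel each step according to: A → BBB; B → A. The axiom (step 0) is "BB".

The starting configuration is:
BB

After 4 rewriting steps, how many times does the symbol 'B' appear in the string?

18

k=0  BB
k=1  AA
k=2  BBBBBB
k=3  AAAAAA
k=4  BBBBBBBBBBBBBBBBBB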